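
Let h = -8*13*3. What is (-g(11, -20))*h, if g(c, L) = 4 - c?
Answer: -2184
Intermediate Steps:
h = -312 (h = -104*3 = -312)
(-g(11, -20))*h = -(4 - 1*11)*(-312) = -(4 - 11)*(-312) = -1*(-7)*(-312) = 7*(-312) = -2184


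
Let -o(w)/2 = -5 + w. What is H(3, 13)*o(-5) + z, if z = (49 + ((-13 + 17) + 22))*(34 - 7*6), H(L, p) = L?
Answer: -540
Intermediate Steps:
o(w) = 10 - 2*w (o(w) = -2*(-5 + w) = 10 - 2*w)
z = -600 (z = (49 + (4 + 22))*(34 - 42) = (49 + 26)*(-8) = 75*(-8) = -600)
H(3, 13)*o(-5) + z = 3*(10 - 2*(-5)) - 600 = 3*(10 + 10) - 600 = 3*20 - 600 = 60 - 600 = -540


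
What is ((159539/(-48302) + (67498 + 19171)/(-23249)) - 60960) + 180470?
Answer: 134198631484731/1122973198 ≈ 1.1950e+5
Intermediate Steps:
((159539/(-48302) + (67498 + 19171)/(-23249)) - 60960) + 180470 = ((159539*(-1/48302) + 86669*(-1/23249)) - 60960) + 180470 = ((-159539/48302 - 86669/23249) - 60960) + 180470 = (-7895408249/1122973198 - 60960) + 180470 = -68464341558329/1122973198 + 180470 = 134198631484731/1122973198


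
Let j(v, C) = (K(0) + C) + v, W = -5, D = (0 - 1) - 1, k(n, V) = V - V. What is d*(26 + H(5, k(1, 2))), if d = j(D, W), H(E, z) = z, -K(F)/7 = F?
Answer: -182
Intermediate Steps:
k(n, V) = 0
D = -2 (D = -1 - 1 = -2)
K(F) = -7*F
j(v, C) = C + v (j(v, C) = (-7*0 + C) + v = (0 + C) + v = C + v)
d = -7 (d = -5 - 2 = -7)
d*(26 + H(5, k(1, 2))) = -7*(26 + 0) = -7*26 = -182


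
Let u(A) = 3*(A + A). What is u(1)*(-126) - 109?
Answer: -865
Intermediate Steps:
u(A) = 6*A (u(A) = 3*(2*A) = 6*A)
u(1)*(-126) - 109 = (6*1)*(-126) - 109 = 6*(-126) - 109 = -756 - 109 = -865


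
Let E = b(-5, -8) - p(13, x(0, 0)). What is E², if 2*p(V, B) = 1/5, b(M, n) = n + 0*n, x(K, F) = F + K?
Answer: 6561/100 ≈ 65.610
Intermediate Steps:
b(M, n) = n (b(M, n) = n + 0 = n)
p(V, B) = ⅒ (p(V, B) = (1/5)/2 = (1*(⅕))/2 = (½)*(⅕) = ⅒)
E = -81/10 (E = -8 - 1*⅒ = -8 - ⅒ = -81/10 ≈ -8.1000)
E² = (-81/10)² = 6561/100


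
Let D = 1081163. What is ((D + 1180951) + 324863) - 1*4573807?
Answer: -1986830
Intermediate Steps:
((D + 1180951) + 324863) - 1*4573807 = ((1081163 + 1180951) + 324863) - 1*4573807 = (2262114 + 324863) - 4573807 = 2586977 - 4573807 = -1986830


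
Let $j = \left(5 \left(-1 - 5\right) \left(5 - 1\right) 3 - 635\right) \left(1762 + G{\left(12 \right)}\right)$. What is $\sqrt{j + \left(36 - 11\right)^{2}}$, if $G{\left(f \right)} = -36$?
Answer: $i \sqrt{1716745} \approx 1310.2 i$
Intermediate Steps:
$j = -1717370$ ($j = \left(5 \left(-1 - 5\right) \left(5 - 1\right) 3 - 635\right) \left(1762 - 36\right) = \left(5 \left(\left(-6\right) 4\right) 3 - 635\right) 1726 = \left(5 \left(-24\right) 3 - 635\right) 1726 = \left(\left(-120\right) 3 - 635\right) 1726 = \left(-360 - 635\right) 1726 = \left(-995\right) 1726 = -1717370$)
$\sqrt{j + \left(36 - 11\right)^{2}} = \sqrt{-1717370 + \left(36 - 11\right)^{2}} = \sqrt{-1717370 + 25^{2}} = \sqrt{-1717370 + 625} = \sqrt{-1716745} = i \sqrt{1716745}$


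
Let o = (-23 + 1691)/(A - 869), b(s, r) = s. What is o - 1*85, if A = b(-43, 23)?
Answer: -6599/76 ≈ -86.829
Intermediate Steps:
A = -43
o = -139/76 (o = (-23 + 1691)/(-43 - 869) = 1668/(-912) = 1668*(-1/912) = -139/76 ≈ -1.8289)
o - 1*85 = -139/76 - 1*85 = -139/76 - 85 = -6599/76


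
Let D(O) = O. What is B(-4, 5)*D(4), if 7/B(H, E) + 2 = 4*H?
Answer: -14/9 ≈ -1.5556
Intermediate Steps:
B(H, E) = 7/(-2 + 4*H)
B(-4, 5)*D(4) = (7/(2*(-1 + 2*(-4))))*4 = (7/(2*(-1 - 8)))*4 = ((7/2)/(-9))*4 = ((7/2)*(-1/9))*4 = -7/18*4 = -14/9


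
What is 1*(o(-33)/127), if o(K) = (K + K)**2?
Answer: 4356/127 ≈ 34.299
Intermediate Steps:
o(K) = 4*K**2 (o(K) = (2*K)**2 = 4*K**2)
1*(o(-33)/127) = 1*((4*(-33)**2)/127) = 1*((4*1089)*(1/127)) = 1*(4356*(1/127)) = 1*(4356/127) = 4356/127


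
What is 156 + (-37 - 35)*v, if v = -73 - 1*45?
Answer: 8652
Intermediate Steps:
v = -118 (v = -73 - 45 = -118)
156 + (-37 - 35)*v = 156 + (-37 - 35)*(-118) = 156 - 72*(-118) = 156 + 8496 = 8652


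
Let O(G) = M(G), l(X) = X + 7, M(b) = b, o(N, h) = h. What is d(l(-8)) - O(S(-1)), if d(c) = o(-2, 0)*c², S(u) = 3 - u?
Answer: -4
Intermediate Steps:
l(X) = 7 + X
d(c) = 0 (d(c) = 0*c² = 0)
O(G) = G
d(l(-8)) - O(S(-1)) = 0 - (3 - 1*(-1)) = 0 - (3 + 1) = 0 - 1*4 = 0 - 4 = -4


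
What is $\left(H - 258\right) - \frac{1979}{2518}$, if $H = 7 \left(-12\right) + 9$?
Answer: $- \frac{840473}{2518} \approx -333.79$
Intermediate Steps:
$H = -75$ ($H = -84 + 9 = -75$)
$\left(H - 258\right) - \frac{1979}{2518} = \left(-75 - 258\right) - \frac{1979}{2518} = -333 - \frac{1979}{2518} = - \frac{840473}{2518}$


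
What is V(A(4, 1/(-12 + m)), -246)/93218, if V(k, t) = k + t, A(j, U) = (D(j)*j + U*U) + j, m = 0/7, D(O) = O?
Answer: -32543/13423392 ≈ -0.0024243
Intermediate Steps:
m = 0 (m = 0*(⅐) = 0)
A(j, U) = j + U² + j² (A(j, U) = (j*j + U*U) + j = (j² + U²) + j = (U² + j²) + j = j + U² + j²)
V(A(4, 1/(-12 + m)), -246)/93218 = ((4 + (1/(-12 + 0))² + 4²) - 246)/93218 = ((4 + (1/(-12))² + 16) - 246)*(1/93218) = ((4 + (-1/12)² + 16) - 246)*(1/93218) = ((4 + 1/144 + 16) - 246)*(1/93218) = (2881/144 - 246)*(1/93218) = -32543/144*1/93218 = -32543/13423392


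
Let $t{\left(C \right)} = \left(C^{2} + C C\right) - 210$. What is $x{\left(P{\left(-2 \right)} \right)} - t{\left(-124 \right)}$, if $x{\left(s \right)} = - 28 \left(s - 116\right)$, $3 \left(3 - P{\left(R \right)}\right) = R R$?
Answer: $- \frac{82022}{3} \approx -27341.0$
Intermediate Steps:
$P{\left(R \right)} = 3 - \frac{R^{2}}{3}$ ($P{\left(R \right)} = 3 - \frac{R R}{3} = 3 - \frac{R^{2}}{3}$)
$t{\left(C \right)} = -210 + 2 C^{2}$ ($t{\left(C \right)} = \left(C^{2} + C^{2}\right) - 210 = 2 C^{2} - 210 = -210 + 2 C^{2}$)
$x{\left(s \right)} = 3248 - 28 s$ ($x{\left(s \right)} = - 28 \left(-116 + s\right) = 3248 - 28 s$)
$x{\left(P{\left(-2 \right)} \right)} - t{\left(-124 \right)} = \left(3248 - 28 \left(3 - \frac{\left(-2\right)^{2}}{3}\right)\right) - \left(-210 + 2 \left(-124\right)^{2}\right) = \left(3248 - 28 \left(3 - \frac{4}{3}\right)\right) - \left(-210 + 2 \cdot 15376\right) = \left(3248 - 28 \left(3 - \frac{4}{3}\right)\right) - \left(-210 + 30752\right) = \left(3248 - \frac{140}{3}\right) - 30542 = \frac{9604}{3} - 30542 = - \frac{82022}{3}$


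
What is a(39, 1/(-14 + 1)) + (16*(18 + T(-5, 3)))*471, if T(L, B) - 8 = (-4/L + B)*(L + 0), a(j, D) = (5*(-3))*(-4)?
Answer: 52812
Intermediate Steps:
a(j, D) = 60 (a(j, D) = -15*(-4) = 60)
T(L, B) = 8 + L*(B - 4/L) (T(L, B) = 8 + (-4/L + B)*(L + 0) = 8 + (B - 4/L)*L = 8 + L*(B - 4/L))
a(39, 1/(-14 + 1)) + (16*(18 + T(-5, 3)))*471 = 60 + (16*(18 + (4 + 3*(-5))))*471 = 60 + (16*(18 + (4 - 15)))*471 = 60 + (16*(18 - 11))*471 = 60 + (16*7)*471 = 60 + 112*471 = 60 + 52752 = 52812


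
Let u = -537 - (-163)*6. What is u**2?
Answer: 194481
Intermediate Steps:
u = 441 (u = -537 - 1*(-978) = -537 + 978 = 441)
u**2 = 441**2 = 194481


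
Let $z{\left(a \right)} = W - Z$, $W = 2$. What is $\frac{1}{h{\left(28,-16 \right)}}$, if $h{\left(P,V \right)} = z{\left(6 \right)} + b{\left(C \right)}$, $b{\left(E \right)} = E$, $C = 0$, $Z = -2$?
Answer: $\frac{1}{4} \approx 0.25$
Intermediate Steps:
$z{\left(a \right)} = 4$ ($z{\left(a \right)} = 2 - -2 = 2 + 2 = 4$)
$h{\left(P,V \right)} = 4$ ($h{\left(P,V \right)} = 4 + 0 = 4$)
$\frac{1}{h{\left(28,-16 \right)}} = \frac{1}{4}$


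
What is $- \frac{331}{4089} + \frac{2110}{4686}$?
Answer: $\frac{1179454}{3193509} \approx 0.36933$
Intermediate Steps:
$- \frac{331}{4089} + \frac{2110}{4686} = \left(-331\right) \frac{1}{4089} + 2110 \cdot \frac{1}{4686} = - \frac{331}{4089} + \frac{1055}{2343} = \frac{1179454}{3193509}$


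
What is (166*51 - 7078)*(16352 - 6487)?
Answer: 13692620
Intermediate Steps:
(166*51 - 7078)*(16352 - 6487) = (8466 - 7078)*9865 = 1388*9865 = 13692620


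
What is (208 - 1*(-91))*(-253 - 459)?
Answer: -212888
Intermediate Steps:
(208 - 1*(-91))*(-253 - 459) = (208 + 91)*(-712) = 299*(-712) = -212888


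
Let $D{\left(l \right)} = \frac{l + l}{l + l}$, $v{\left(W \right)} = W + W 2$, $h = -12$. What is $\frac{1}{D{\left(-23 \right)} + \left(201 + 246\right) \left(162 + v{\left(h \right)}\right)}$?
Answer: $\frac{1}{56323} \approx 1.7755 \cdot 10^{-5}$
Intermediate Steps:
$v{\left(W \right)} = 3 W$ ($v{\left(W \right)} = W + 2 W = 3 W$)
$D{\left(l \right)} = 1$ ($D{\left(l \right)} = \frac{2 l}{2 l} = 2 l \frac{1}{2 l} = 1$)
$\frac{1}{D{\left(-23 \right)} + \left(201 + 246\right) \left(162 + v{\left(h \right)}\right)} = \frac{1}{1 + \left(201 + 246\right) \left(162 + 3 \left(-12\right)\right)} = \frac{1}{1 + 447 \left(162 - 36\right)} = \frac{1}{1 + 447 \cdot 126} = \frac{1}{1 + 56322} = \frac{1}{56323}$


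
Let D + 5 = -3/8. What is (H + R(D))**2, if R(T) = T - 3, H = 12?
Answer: 841/64 ≈ 13.141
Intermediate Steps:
D = -43/8 (D = -5 - 3/8 = -43/8 ≈ -5.3750)
R(T) = -3 + T
(H + R(D))**2 = (12 + (-3 - 43/8))**2 = (12 - 67/8)**2 = (29/8)**2 = 841/64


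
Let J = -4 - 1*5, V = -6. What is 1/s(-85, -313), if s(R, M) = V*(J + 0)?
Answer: 1/54 ≈ 0.018519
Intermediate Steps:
J = -9 (J = -4 - 5 = -9)
s(R, M) = 54 (s(R, M) = -6*(-9 + 0) = -6*(-9) = 54)
1/s(-85, -313) = 1/54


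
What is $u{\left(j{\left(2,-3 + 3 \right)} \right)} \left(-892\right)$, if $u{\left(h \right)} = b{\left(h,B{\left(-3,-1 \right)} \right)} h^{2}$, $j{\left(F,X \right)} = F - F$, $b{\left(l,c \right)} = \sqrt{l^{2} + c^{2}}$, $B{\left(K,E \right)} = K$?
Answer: $0$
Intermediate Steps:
$b{\left(l,c \right)} = \sqrt{c^{2} + l^{2}}$
$j{\left(F,X \right)} = 0$
$u{\left(h \right)} = h^{2} \sqrt{9 + h^{2}}$ ($u{\left(h \right)} = \sqrt{\left(-3\right)^{2} + h^{2}} h^{2} = \sqrt{9 + h^{2}} h^{2} = h^{2} \sqrt{9 + h^{2}}$)
$u{\left(j{\left(2,-3 + 3 \right)} \right)} \left(-892\right) = 0^{2} \sqrt{9 + 0^{2}} \left(-892\right) = 0 \sqrt{9 + 0} \left(-892\right) = 0 \sqrt{9} \left(-892\right) = 0 \cdot 3 \left(-892\right) = 0 \left(-892\right) = 0$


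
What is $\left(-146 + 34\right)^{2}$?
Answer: $12544$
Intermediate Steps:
$\left(-146 + 34\right)^{2} = \left(-112\right)^{2} = 12544$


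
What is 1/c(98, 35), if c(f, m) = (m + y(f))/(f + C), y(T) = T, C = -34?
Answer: 64/133 ≈ 0.48120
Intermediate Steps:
c(f, m) = (f + m)/(-34 + f) (c(f, m) = (m + f)/(f - 34) = (f + m)/(-34 + f))
1/c(98, 35) = 1/((98 + 35)/(-34 + 98)) = 1/(133/64) = 64/133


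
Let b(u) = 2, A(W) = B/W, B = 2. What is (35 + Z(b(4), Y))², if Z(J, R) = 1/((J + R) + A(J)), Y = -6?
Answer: 10816/9 ≈ 1201.8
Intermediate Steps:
A(W) = 2/W
Z(J, R) = 1/(J + R + 2/J) (Z(J, R) = 1/((J + R) + 2/J) = 1/(J + R + 2/J))
(35 + Z(b(4), Y))² = (35 + 2/(2 + 2*(2 - 6)))² = (35 + 2/(2 + 2*(-4)))² = (35 + 2/(2 - 8))² = (35 + 2/(-6))² = (35 + 2*(-⅙))² = (35 - ⅓)² = (104/3)² = 10816/9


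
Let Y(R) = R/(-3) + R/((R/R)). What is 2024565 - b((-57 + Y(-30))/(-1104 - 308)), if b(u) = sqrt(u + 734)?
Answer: 2024565 - 3*sqrt(40653245)/706 ≈ 2.0245e+6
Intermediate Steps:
Y(R) = 2*R/3 (Y(R) = R*(-1/3) + R/1 = -R/3 + R*1 = -R/3 + R = 2*R/3)
b(u) = sqrt(734 + u)
2024565 - b((-57 + Y(-30))/(-1104 - 308)) = 2024565 - sqrt(734 + (-57 + (2/3)*(-30))/(-1104 - 308)) = 2024565 - sqrt(734 + (-57 - 20)/(-1412)) = 2024565 - sqrt(734 - 77*(-1/1412)) = 2024565 - sqrt(734 + 77/1412) = 2024565 - sqrt(1036485/1412) = 2024565 - 3*sqrt(40653245)/706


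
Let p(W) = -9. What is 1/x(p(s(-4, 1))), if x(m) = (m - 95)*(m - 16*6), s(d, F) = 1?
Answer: 1/10920 ≈ 9.1575e-5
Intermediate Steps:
x(m) = (-96 + m)*(-95 + m) (x(m) = (-95 + m)*(m - 96) = (-95 + m)*(-96 + m) = (-96 + m)*(-95 + m))
1/x(p(s(-4, 1))) = 1/(9120 + (-9)**2 - 191*(-9)) = 1/(9120 + 81 + 1719) = 1/10920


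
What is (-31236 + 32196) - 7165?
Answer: -6205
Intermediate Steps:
(-31236 + 32196) - 7165 = 960 - 7165 = -6205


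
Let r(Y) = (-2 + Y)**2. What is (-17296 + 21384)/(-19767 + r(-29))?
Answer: -2044/9403 ≈ -0.21738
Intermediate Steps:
(-17296 + 21384)/(-19767 + r(-29)) = (-17296 + 21384)/(-19767 + (-2 - 29)**2) = 4088/(-19767 + (-31)**2) = 4088/(-19767 + 961) = 4088/(-18806) = 4088*(-1/18806) = -2044/9403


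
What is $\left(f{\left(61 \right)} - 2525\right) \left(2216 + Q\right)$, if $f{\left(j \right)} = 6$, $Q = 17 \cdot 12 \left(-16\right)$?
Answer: $2639912$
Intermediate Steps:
$Q = -3264$ ($Q = 204 \left(-16\right) = -3264$)
$\left(f{\left(61 \right)} - 2525\right) \left(2216 + Q\right) = \left(6 - 2525\right) \left(2216 - 3264\right) = \left(-2519\right) \left(-1048\right) = 2639912$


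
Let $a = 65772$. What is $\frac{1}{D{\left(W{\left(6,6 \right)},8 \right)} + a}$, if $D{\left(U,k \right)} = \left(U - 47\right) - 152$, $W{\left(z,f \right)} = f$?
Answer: $\frac{1}{65579} \approx 1.5249 \cdot 10^{-5}$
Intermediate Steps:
$D{\left(U,k \right)} = -199 + U$ ($D{\left(U,k \right)} = \left(-47 + U\right) - 152 = -199 + U$)
$\frac{1}{D{\left(W{\left(6,6 \right)},8 \right)} + a} = \frac{1}{\left(-199 + 6\right) + 65772} = \frac{1}{-193 + 65772} = \frac{1}{65579}$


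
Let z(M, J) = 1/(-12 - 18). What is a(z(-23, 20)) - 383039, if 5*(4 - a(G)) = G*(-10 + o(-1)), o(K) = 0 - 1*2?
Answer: -9575877/25 ≈ -3.8304e+5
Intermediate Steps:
z(M, J) = -1/30 (z(M, J) = 1/(-30) = -1/30)
o(K) = -2 (o(K) = 0 - 2 = -2)
a(G) = 4 + 12*G/5 (a(G) = 4 - G*(-10 - 2)/5 = 4 - G*(-12)/5 = 4 - (-12)*G/5 = 4 + 12*G/5)
a(z(-23, 20)) - 383039 = (4 + (12/5)*(-1/30)) - 383039 = (4 - 2/25) - 383039 = 98/25 - 383039 = -9575877/25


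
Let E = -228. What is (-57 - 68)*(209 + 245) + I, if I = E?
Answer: -56978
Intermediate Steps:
I = -228
(-57 - 68)*(209 + 245) + I = (-57 - 68)*(209 + 245) - 228 = -125*454 - 228 = -56750 - 228 = -56978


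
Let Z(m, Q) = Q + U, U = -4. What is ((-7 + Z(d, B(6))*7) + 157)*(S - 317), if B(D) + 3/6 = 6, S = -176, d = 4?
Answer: -158253/2 ≈ -79127.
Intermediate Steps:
B(D) = 11/2 (B(D) = -½ + 6 = 11/2)
Z(m, Q) = -4 + Q (Z(m, Q) = Q - 4 = -4 + Q)
((-7 + Z(d, B(6))*7) + 157)*(S - 317) = ((-7 + (-4 + 11/2)*7) + 157)*(-176 - 317) = ((-7 + (3/2)*7) + 157)*(-493) = ((-7 + 21/2) + 157)*(-493) = (7/2 + 157)*(-493) = (321/2)*(-493) = -158253/2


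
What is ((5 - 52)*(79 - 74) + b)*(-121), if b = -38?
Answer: 33033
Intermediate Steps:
((5 - 52)*(79 - 74) + b)*(-121) = ((5 - 52)*(79 - 74) - 38)*(-121) = (-47*5 - 38)*(-121) = (-235 - 38)*(-121) = -273*(-121) = 33033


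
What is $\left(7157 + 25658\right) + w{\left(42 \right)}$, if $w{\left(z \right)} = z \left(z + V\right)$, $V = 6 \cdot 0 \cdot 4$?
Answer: $34579$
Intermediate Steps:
$V = 0$ ($V = 0 \cdot 4 = 0$)
$w{\left(z \right)} = z^{2}$ ($w{\left(z \right)} = z \left(z + 0\right) = z z = z^{2}$)
$\left(7157 + 25658\right) + w{\left(42 \right)} = \left(7157 + 25658\right) + 42^{2} = 32815 + 1764 = 34579$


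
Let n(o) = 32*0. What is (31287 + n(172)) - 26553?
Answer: 4734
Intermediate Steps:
n(o) = 0
(31287 + n(172)) - 26553 = (31287 + 0) - 26553 = 31287 - 26553 = 4734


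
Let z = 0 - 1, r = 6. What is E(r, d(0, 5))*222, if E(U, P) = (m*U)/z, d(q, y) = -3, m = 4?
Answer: -5328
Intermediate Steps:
z = -1
E(U, P) = -4*U (E(U, P) = (4*U)/(-1) = (4*U)*(-1) = -4*U)
E(r, d(0, 5))*222 = -4*6*222 = -24*222 = -5328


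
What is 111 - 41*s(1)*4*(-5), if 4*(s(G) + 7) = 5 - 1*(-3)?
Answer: -3989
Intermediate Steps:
s(G) = -5 (s(G) = -7 + (5 - 1*(-3))/4 = -7 + (5 + 3)/4 = -7 + (¼)*8 = -7 + 2 = -5)
111 - 41*s(1)*4*(-5) = 111 - 41*(-5*4)*(-5) = 111 - (-820)*(-5) = 111 - 41*100 = 111 - 4100 = -3989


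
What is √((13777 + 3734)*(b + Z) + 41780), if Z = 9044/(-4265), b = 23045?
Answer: √7340586037525115/4265 ≈ 20088.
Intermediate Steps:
Z = -9044/4265 (Z = 9044*(-1/4265) = -9044/4265 ≈ -2.1205)
√((13777 + 3734)*(b + Z) + 41780) = √((13777 + 3734)*(23045 - 9044/4265) + 41780) = √(17511*(98277881/4265) + 41780) = √(1720943974191/4265 + 41780) = √(1721122165891/4265) = √7340586037525115/4265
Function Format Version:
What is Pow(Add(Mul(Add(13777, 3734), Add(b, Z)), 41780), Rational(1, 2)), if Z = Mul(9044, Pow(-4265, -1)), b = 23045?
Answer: Mul(Rational(1, 4265), Pow(7340586037525115, Rational(1, 2))) ≈ 20088.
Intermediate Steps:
Z = Rational(-9044, 4265) (Z = Mul(9044, Rational(-1, 4265)) = Rational(-9044, 4265) ≈ -2.1205)
Pow(Add(Mul(Add(13777, 3734), Add(b, Z)), 41780), Rational(1, 2)) = Pow(Add(Mul(Add(13777, 3734), Add(23045, Rational(-9044, 4265))), 41780), Rational(1, 2)) = Pow(Add(Mul(17511, Rational(98277881, 4265)), 41780), Rational(1, 2)) = Pow(Add(Rational(1720943974191, 4265), 41780), Rational(1, 2)) = Pow(Rational(1721122165891, 4265), Rational(1, 2)) = Mul(Rational(1, 4265), Pow(7340586037525115, Rational(1, 2)))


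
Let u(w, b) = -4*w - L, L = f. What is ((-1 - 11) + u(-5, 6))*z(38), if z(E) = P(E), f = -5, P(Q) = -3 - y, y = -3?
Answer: 0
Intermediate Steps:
P(Q) = 0 (P(Q) = -3 - 1*(-3) = -3 + 3 = 0)
z(E) = 0
L = -5
u(w, b) = 5 - 4*w (u(w, b) = -4*w - 1*(-5) = -4*w + 5 = 5 - 4*w)
((-1 - 11) + u(-5, 6))*z(38) = ((-1 - 11) + (5 - 4*(-5)))*0 = (-12 + (5 + 20))*0 = (-12 + 25)*0 = 13*0 = 0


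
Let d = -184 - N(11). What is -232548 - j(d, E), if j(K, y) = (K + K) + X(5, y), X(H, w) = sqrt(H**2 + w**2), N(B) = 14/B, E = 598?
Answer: -2553952/11 - sqrt(357629) ≈ -2.3278e+5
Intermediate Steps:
d = -2038/11 (d = -184 - 14/11 = -2038/11 ≈ -185.27)
j(K, y) = sqrt(25 + y**2) + 2*K (j(K, y) = (K + K) + sqrt(5**2 + y**2) = 2*K + sqrt(25 + y**2) = sqrt(25 + y**2) + 2*K)
-232548 - j(d, E) = -232548 - (sqrt(25 + 598**2) + 2*(-2038/11)) = -232548 - (sqrt(25 + 357604) - 4076/11) = -232548 - (sqrt(357629) - 4076/11) = -232548 - (-4076/11 + sqrt(357629)) = -232548 + (4076/11 - sqrt(357629)) = -2553952/11 - sqrt(357629)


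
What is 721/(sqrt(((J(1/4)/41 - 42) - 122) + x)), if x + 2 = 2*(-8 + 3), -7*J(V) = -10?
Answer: -721*I*sqrt(14494074)/50502 ≈ -54.353*I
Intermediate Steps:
J(V) = 10/7 (J(V) = -1/7*(-10) = 10/7)
x = -12 (x = -2 + 2*(-8 + 3) = -2 + 2*(-5) = -2 - 10 = -12)
721/(sqrt(((J(1/4)/41 - 42) - 122) + x)) = 721/(sqrt((((10/7)/41 - 42) - 122) - 12)) = 721/(sqrt((((10/7)*(1/41) - 42) - 122) - 12)) = 721/(sqrt(((10/287 - 42) - 122) - 12)) = 721/(sqrt((-12044/287 - 122) - 12)) = 721/(sqrt(-47058/287 - 12)) = 721/(sqrt(-50502/287)) = 721/((I*sqrt(14494074)/287)) = 721*(-I*sqrt(14494074)/50502) = -721*I*sqrt(14494074)/50502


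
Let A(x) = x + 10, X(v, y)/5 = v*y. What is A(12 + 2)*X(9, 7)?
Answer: 7560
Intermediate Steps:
X(v, y) = 5*v*y (X(v, y) = 5*(v*y) = 5*v*y)
A(x) = 10 + x
A(12 + 2)*X(9, 7) = (10 + (12 + 2))*(5*9*7) = (10 + 14)*315 = 24*315 = 7560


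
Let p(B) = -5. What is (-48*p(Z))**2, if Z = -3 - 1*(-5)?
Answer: 57600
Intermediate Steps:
Z = 2 (Z = -3 + 5 = 2)
(-48*p(Z))**2 = (-48*(-5))**2 = 240**2 = 57600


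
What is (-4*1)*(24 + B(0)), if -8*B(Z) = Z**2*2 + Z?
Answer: -96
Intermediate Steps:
B(Z) = -Z**2/4 - Z/8 (B(Z) = -(Z**2*2 + Z)/8 = -(2*Z**2 + Z)/8 = -(Z + 2*Z**2)/8 = -Z**2/4 - Z/8)
(-4*1)*(24 + B(0)) = (-4*1)*(24 - 1/8*0*(1 + 2*0)) = -4*(24 - 1/8*0*(1 + 0)) = -4*(24 - 1/8*0*1) = -4*(24 + 0) = -4*24 = -96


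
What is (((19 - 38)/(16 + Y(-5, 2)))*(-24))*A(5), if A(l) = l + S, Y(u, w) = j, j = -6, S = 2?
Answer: 1596/5 ≈ 319.20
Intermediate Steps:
Y(u, w) = -6
A(l) = 2 + l (A(l) = l + 2 = 2 + l)
(((19 - 38)/(16 + Y(-5, 2)))*(-24))*A(5) = (((19 - 38)/(16 - 6))*(-24))*(2 + 5) = (-19/10*(-24))*7 = (-19*⅒*(-24))*7 = -19/10*(-24)*7 = (228/5)*7 = 1596/5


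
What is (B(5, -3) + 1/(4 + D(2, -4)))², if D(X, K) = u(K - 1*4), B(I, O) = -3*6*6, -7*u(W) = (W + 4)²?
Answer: 1661521/144 ≈ 11538.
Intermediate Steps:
u(W) = -(4 + W)²/7 (u(W) = -(W + 4)²/7 = -(4 + W)²/7)
B(I, O) = -108 (B(I, O) = -18*6 = -108)
D(X, K) = -K²/7 (D(X, K) = -(4 + (K - 1*4))²/7 = -(4 + (K - 4))²/7 = -(4 + (-4 + K))²/7 = -K²/7)
(B(5, -3) + 1/(4 + D(2, -4)))² = (-108 + 1/(4 - ⅐*(-4)²))² = (-108 + 1/(4 - ⅐*16))² = (-108 + 1/(4 - 16/7))² = (-108 + 1/(12/7))² = (-108 + 7/12)² = (-1289/12)² = 1661521/144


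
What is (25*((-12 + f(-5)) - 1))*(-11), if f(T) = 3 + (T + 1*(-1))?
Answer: 4400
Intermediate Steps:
f(T) = 2 + T (f(T) = 3 + (T - 1) = 3 + (-1 + T) = 2 + T)
(25*((-12 + f(-5)) - 1))*(-11) = (25*((-12 + (2 - 5)) - 1))*(-11) = (25*((-12 - 3) - 1))*(-11) = (25*(-15 - 1))*(-11) = (25*(-16))*(-11) = -400*(-11) = 4400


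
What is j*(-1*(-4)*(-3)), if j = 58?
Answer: -696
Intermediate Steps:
j*(-1*(-4)*(-3)) = 58*(-1*(-4)*(-3)) = 58*(4*(-3)) = 58*(-12) = -696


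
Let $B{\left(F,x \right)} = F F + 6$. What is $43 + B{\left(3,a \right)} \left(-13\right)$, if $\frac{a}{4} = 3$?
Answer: $-152$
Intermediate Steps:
$a = 12$ ($a = 4 \cdot 3 = 12$)
$B{\left(F,x \right)} = 6 + F^{2}$ ($B{\left(F,x \right)} = F^{2} + 6 = 6 + F^{2}$)
$43 + B{\left(3,a \right)} \left(-13\right) = 43 + \left(6 + 3^{2}\right) \left(-13\right) = 43 + \left(6 + 9\right) \left(-13\right) = 43 + 15 \left(-13\right) = 43 - 195 = -152$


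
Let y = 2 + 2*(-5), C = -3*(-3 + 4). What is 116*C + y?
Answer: -356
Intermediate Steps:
C = -3 (C = -3*1 = -3)
y = -8 (y = 2 - 10 = -8)
116*C + y = 116*(-3) - 8 = -348 - 8 = -356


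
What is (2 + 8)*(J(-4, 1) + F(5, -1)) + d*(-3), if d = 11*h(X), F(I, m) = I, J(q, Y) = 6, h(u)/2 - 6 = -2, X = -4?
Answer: -154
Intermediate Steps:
h(u) = 8 (h(u) = 12 + 2*(-2) = 12 - 4 = 8)
d = 88 (d = 11*8 = 88)
(2 + 8)*(J(-4, 1) + F(5, -1)) + d*(-3) = (2 + 8)*(6 + 5) + 88*(-3) = 10*11 - 264 = 110 - 264 = -154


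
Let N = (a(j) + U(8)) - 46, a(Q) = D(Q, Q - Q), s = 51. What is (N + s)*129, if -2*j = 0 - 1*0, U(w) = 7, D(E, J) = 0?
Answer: 1548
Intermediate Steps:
j = 0 (j = -(0 - 1*0)/2 = -(0 + 0)/2 = -½*0 = 0)
a(Q) = 0
N = -39 (N = (0 + 7) - 46 = 7 - 46 = -39)
(N + s)*129 = (-39 + 51)*129 = 12*129 = 1548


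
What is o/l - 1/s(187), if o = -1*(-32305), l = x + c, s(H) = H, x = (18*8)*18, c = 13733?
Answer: 1204942/610555 ≈ 1.9735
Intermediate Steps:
x = 2592 (x = 144*18 = 2592)
l = 16325 (l = 2592 + 13733 = 16325)
o = 32305
o/l - 1/s(187) = 32305/16325 - 1/187 = 32305*(1/16325) - 1*1/187 = 6461/3265 - 1/187 = 1204942/610555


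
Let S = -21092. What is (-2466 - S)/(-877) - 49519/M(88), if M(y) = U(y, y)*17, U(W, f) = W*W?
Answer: -2495503811/115455296 ≈ -21.614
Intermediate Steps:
U(W, f) = W²
M(y) = 17*y² (M(y) = y²*17 = 17*y²)
(-2466 - S)/(-877) - 49519/M(88) = (-2466 - 1*(-21092))/(-877) - 49519/(17*88²) = (-2466 + 21092)*(-1/877) - 49519/(17*7744) = 18626*(-1/877) - 49519/131648 = -18626/877 - 49519*1/131648 = -18626/877 - 49519/131648 = -2495503811/115455296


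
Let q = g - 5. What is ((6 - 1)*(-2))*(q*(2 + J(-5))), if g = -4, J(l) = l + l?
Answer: -720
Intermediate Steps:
J(l) = 2*l
q = -9 (q = -4 - 5 = -9)
((6 - 1)*(-2))*(q*(2 + J(-5))) = ((6 - 1)*(-2))*(-9*(2 + 2*(-5))) = (5*(-2))*(-9*(2 - 10)) = -(-90)*(-8) = -10*72 = -720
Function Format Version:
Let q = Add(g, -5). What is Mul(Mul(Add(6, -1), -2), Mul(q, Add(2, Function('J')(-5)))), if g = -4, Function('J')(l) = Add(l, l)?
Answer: -720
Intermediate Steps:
Function('J')(l) = Mul(2, l)
q = -9 (q = Add(-4, -5) = -9)
Mul(Mul(Add(6, -1), -2), Mul(q, Add(2, Function('J')(-5)))) = Mul(Mul(Add(6, -1), -2), Mul(-9, Add(2, Mul(2, -5)))) = Mul(Mul(5, -2), Mul(-9, Add(2, -10))) = Mul(-10, Mul(-9, -8)) = Mul(-10, 72) = -720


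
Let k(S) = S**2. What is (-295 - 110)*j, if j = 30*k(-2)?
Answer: -48600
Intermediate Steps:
j = 120 (j = 30*(-2)**2 = 30*4 = 120)
(-295 - 110)*j = (-295 - 110)*120 = -405*120 = -48600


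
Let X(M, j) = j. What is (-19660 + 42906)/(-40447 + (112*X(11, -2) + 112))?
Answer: -23246/40559 ≈ -0.57314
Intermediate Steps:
(-19660 + 42906)/(-40447 + (112*X(11, -2) + 112)) = (-19660 + 42906)/(-40447 + (112*(-2) + 112)) = 23246/(-40447 + (-224 + 112)) = 23246/(-40447 - 112) = 23246/(-40559) = 23246*(-1/40559) = -23246/40559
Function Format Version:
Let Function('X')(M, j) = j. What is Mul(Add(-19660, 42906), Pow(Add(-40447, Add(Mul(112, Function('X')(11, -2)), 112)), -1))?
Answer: Rational(-23246, 40559) ≈ -0.57314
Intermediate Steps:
Mul(Add(-19660, 42906), Pow(Add(-40447, Add(Mul(112, Function('X')(11, -2)), 112)), -1)) = Mul(Add(-19660, 42906), Pow(Add(-40447, Add(Mul(112, -2), 112)), -1)) = Mul(23246, Pow(Add(-40447, Add(-224, 112)), -1)) = Mul(23246, Pow(Add(-40447, -112), -1)) = Mul(23246, Pow(-40559, -1)) = Mul(23246, Rational(-1, 40559)) = Rational(-23246, 40559)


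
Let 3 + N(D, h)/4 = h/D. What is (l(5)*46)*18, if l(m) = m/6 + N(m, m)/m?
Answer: -3174/5 ≈ -634.80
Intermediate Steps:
N(D, h) = -12 + 4*h/D (N(D, h) = -12 + 4*(h/D) = -12 + 4*h/D)
l(m) = -8/m + m/6 (l(m) = m/6 + (-12 + 4*m/m)/m = m*(1/6) + (-12 + 4)/m = m/6 - 8/m = -8/m + m/6)
(l(5)*46)*18 = ((-8/5 + (1/6)*5)*46)*18 = ((-8*1/5 + 5/6)*46)*18 = ((-8/5 + 5/6)*46)*18 = -23/30*46*18 = -529/15*18 = -3174/5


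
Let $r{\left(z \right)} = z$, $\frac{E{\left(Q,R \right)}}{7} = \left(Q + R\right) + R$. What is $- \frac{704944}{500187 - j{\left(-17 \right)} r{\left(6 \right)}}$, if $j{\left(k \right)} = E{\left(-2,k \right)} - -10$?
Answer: $- \frac{704944}{501639} \approx -1.4053$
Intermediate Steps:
$E{\left(Q,R \right)} = 7 Q + 14 R$ ($E{\left(Q,R \right)} = 7 \left(\left(Q + R\right) + R\right) = 7 \left(Q + 2 R\right) = 7 Q + 14 R$)
$j{\left(k \right)} = -4 + 14 k$ ($j{\left(k \right)} = \left(7 \left(-2\right) + 14 k\right) - -10 = \left(-14 + 14 k\right) + 10 = -4 + 14 k$)
$- \frac{704944}{500187 - j{\left(-17 \right)} r{\left(6 \right)}} = - \frac{704944}{500187 - \left(-4 + 14 \left(-17\right)\right) 6} = - \frac{704944}{500187 - \left(-4 - 238\right) 6} = - \frac{704944}{500187 - \left(-242\right) 6} = - \frac{704944}{500187 - -1452} = - \frac{704944}{500187 + 1452} = - \frac{704944}{501639}$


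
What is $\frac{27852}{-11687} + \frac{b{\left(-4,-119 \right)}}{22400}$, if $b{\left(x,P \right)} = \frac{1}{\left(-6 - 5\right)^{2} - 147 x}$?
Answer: $- \frac{442334311513}{185608259200} \approx -2.3832$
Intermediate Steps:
$b{\left(x,P \right)} = \frac{1}{121 - 147 x}$ ($b{\left(x,P \right)} = \frac{1}{\left(-11\right)^{2} - 147 x} = \frac{1}{121 - 147 x}$)
$\frac{27852}{-11687} + \frac{b{\left(-4,-119 \right)}}{22400} = \frac{27852}{-11687} + \frac{\left(-1\right) \frac{1}{-121 + 147 \left(-4\right)}}{22400} = 27852 \left(- \frac{1}{11687}\right) + - \frac{1}{-121 - 588} \cdot \frac{1}{22400} = - \frac{27852}{11687} + - \frac{1}{-709} \cdot \frac{1}{22400} = - \frac{27852}{11687} + \left(-1\right) \left(- \frac{1}{709}\right) \frac{1}{22400} = - \frac{27852}{11687} + \frac{1}{709} \cdot \frac{1}{22400} = - \frac{27852}{11687} + \frac{1}{15881600} = - \frac{442334311513}{185608259200}$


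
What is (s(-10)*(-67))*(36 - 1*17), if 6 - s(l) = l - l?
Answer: -7638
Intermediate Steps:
s(l) = 6 (s(l) = 6 - (l - l) = 6 - 1*0 = 6 + 0 = 6)
(s(-10)*(-67))*(36 - 1*17) = (6*(-67))*(36 - 1*17) = -402*(36 - 17) = -402*19 = -7638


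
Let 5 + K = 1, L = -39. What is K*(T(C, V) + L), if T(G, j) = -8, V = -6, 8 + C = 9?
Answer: 188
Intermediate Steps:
C = 1 (C = -8 + 9 = 1)
K = -4 (K = -5 + 1 = -4)
K*(T(C, V) + L) = -4*(-8 - 39) = -4*(-47) = 188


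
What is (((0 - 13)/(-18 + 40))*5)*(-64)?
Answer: 2080/11 ≈ 189.09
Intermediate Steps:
(((0 - 13)/(-18 + 40))*5)*(-64) = (-13/22*5)*(-64) = (-13*1/22*5)*(-64) = -13/22*5*(-64) = -65/22*(-64) = 2080/11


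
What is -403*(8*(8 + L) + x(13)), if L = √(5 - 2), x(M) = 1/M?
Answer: -25823 - 3224*√3 ≈ -31407.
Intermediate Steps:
L = √3 ≈ 1.7320
-403*(8*(8 + L) + x(13)) = -403*(8*(8 + √3) + 1/13) = -403*((64 + 8*√3) + 1/13) = -403*(833/13 + 8*√3) = -25823 - 3224*√3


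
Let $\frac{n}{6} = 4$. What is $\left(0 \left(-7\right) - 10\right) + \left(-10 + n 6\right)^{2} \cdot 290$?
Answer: $5207230$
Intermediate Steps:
$n = 24$ ($n = 6 \cdot 4 = 24$)
$\left(0 \left(-7\right) - 10\right) + \left(-10 + n 6\right)^{2} \cdot 290 = \left(0 \left(-7\right) - 10\right) + \left(-10 + 24 \cdot 6\right)^{2} \cdot 290 = \left(0 - 10\right) + \left(-10 + 144\right)^{2} \cdot 290 = -10 + 134^{2} \cdot 290 = -10 + 17956 \cdot 290 = -10 + 5207240 = 5207230$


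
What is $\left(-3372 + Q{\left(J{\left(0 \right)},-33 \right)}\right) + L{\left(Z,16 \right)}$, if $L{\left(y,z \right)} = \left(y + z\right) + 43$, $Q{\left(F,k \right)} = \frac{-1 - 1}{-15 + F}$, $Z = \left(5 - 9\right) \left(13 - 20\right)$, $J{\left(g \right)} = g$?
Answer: $- \frac{49273}{15} \approx -3284.9$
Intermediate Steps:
$Z = 28$ ($Z = \left(-4\right) \left(-7\right) = 28$)
$Q{\left(F,k \right)} = - \frac{2}{-15 + F}$
$L{\left(y,z \right)} = 43 + y + z$
$\left(-3372 + Q{\left(J{\left(0 \right)},-33 \right)}\right) + L{\left(Z,16 \right)} = \left(-3372 - \frac{2}{-15 + 0}\right) + \left(43 + 28 + 16\right) = \left(-3372 - \frac{2}{-15}\right) + 87 = \left(-3372 - - \frac{2}{15}\right) + 87 = \left(-3372 + \frac{2}{15}\right) + 87 = - \frac{50578}{15} + 87 = - \frac{49273}{15}$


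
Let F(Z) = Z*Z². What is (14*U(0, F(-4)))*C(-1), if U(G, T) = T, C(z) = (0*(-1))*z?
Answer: 0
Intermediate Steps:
F(Z) = Z³
C(z) = 0 (C(z) = 0*z = 0)
(14*U(0, F(-4)))*C(-1) = (14*(-4)³)*0 = (14*(-64))*0 = -896*0 = 0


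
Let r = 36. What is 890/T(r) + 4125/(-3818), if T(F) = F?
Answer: 406190/17181 ≈ 23.642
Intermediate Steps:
890/T(r) + 4125/(-3818) = 890/36 + 4125/(-3818) = 890*(1/36) + 4125*(-1/3818) = 445/18 - 4125/3818 = 406190/17181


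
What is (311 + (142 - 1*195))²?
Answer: 66564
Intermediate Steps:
(311 + (142 - 1*195))² = (311 + (142 - 195))² = (311 - 53)² = 258² = 66564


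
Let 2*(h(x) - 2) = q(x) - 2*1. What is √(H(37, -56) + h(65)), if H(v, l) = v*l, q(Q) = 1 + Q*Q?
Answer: √42 ≈ 6.4807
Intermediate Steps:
q(Q) = 1 + Q²
H(v, l) = l*v
h(x) = 3/2 + x²/2 (h(x) = 2 + ((1 + x²) - 2*1)/2 = 2 + ((1 + x²) - 2)/2 = 2 + (-1 + x²)/2 = 2 + (-½ + x²/2) = 3/2 + x²/2)
√(H(37, -56) + h(65)) = √(-56*37 + (3/2 + (½)*65²)) = √(-2072 + (3/2 + (½)*4225)) = √(-2072 + (3/2 + 4225/2)) = √(-2072 + 2114) = √42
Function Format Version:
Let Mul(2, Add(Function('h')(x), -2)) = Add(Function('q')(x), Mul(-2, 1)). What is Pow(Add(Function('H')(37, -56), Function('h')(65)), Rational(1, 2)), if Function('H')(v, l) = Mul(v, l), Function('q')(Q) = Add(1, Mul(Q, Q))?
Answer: Pow(42, Rational(1, 2)) ≈ 6.4807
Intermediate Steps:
Function('q')(Q) = Add(1, Pow(Q, 2))
Function('H')(v, l) = Mul(l, v)
Function('h')(x) = Add(Rational(3, 2), Mul(Rational(1, 2), Pow(x, 2))) (Function('h')(x) = Add(2, Mul(Rational(1, 2), Add(Add(1, Pow(x, 2)), Mul(-2, 1)))) = Add(2, Mul(Rational(1, 2), Add(Add(1, Pow(x, 2)), -2))) = Add(2, Mul(Rational(1, 2), Add(-1, Pow(x, 2)))) = Add(2, Add(Rational(-1, 2), Mul(Rational(1, 2), Pow(x, 2)))) = Add(Rational(3, 2), Mul(Rational(1, 2), Pow(x, 2))))
Pow(Add(Function('H')(37, -56), Function('h')(65)), Rational(1, 2)) = Pow(Add(Mul(-56, 37), Add(Rational(3, 2), Mul(Rational(1, 2), Pow(65, 2)))), Rational(1, 2)) = Pow(Add(-2072, Add(Rational(3, 2), Mul(Rational(1, 2), 4225))), Rational(1, 2)) = Pow(Add(-2072, Add(Rational(3, 2), Rational(4225, 2))), Rational(1, 2)) = Pow(Add(-2072, 2114), Rational(1, 2)) = Pow(42, Rational(1, 2))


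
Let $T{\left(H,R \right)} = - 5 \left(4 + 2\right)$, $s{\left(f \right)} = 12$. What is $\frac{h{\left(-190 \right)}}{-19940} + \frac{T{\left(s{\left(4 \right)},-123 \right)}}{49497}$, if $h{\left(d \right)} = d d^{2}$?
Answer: $\frac{5658322080}{16449503} \approx 343.98$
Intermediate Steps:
$h{\left(d \right)} = d^{3}$
$T{\left(H,R \right)} = -30$ ($T{\left(H,R \right)} = \left(-5\right) 6 = -30$)
$\frac{h{\left(-190 \right)}}{-19940} + \frac{T{\left(s{\left(4 \right)},-123 \right)}}{49497} = \frac{\left(-190\right)^{3}}{-19940} - \frac{30}{49497} = \left(-6859000\right) \left(- \frac{1}{19940}\right) - \frac{10}{16499} = \frac{342950}{997} - \frac{10}{16499} = \frac{5658322080}{16449503}$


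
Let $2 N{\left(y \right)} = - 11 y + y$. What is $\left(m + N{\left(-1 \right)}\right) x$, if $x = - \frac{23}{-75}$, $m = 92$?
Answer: $\frac{2231}{75} \approx 29.747$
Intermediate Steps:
$N{\left(y \right)} = - 5 y$ ($N{\left(y \right)} = \frac{- 11 y + y}{2} = \frac{\left(-10\right) y}{2} = - 5 y$)
$x = \frac{23}{75}$ ($x = \left(-23\right) \left(- \frac{1}{75}\right) = \frac{23}{75} \approx 0.30667$)
$\left(m + N{\left(-1 \right)}\right) x = \left(92 - -5\right) \frac{23}{75} = \left(92 + 5\right) \frac{23}{75} = 97 \cdot \frac{23}{75} = \frac{2231}{75}$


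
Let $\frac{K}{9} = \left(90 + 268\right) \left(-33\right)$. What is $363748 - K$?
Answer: $470074$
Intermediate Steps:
$K = -106326$ ($K = 9 \left(90 + 268\right) \left(-33\right) = 9 \cdot 358 \left(-33\right) = 9 \left(-11814\right) = -106326$)
$363748 - K = 363748 - -106326 = 363748 + 106326 = 470074$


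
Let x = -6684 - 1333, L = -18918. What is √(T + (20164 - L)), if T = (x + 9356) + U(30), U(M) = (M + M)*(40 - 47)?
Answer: √40001 ≈ 200.00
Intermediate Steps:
U(M) = -14*M (U(M) = (2*M)*(-7) = -14*M)
x = -8017
T = 919 (T = (-8017 + 9356) - 14*30 = 1339 - 420 = 919)
√(T + (20164 - L)) = √(919 + (20164 - 1*(-18918))) = √(919 + (20164 + 18918)) = √(919 + 39082) = √40001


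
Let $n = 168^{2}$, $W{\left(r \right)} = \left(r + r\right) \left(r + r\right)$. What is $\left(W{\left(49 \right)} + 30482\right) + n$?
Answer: $68310$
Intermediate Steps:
$W{\left(r \right)} = 4 r^{2}$ ($W{\left(r \right)} = 2 r 2 r = 4 r^{2}$)
$n = 28224$
$\left(W{\left(49 \right)} + 30482\right) + n = \left(4 \cdot 49^{2} + 30482\right) + 28224 = \left(4 \cdot 2401 + 30482\right) + 28224 = \left(9604 + 30482\right) + 28224 = 40086 + 28224 = 68310$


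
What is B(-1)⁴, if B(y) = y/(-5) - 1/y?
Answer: 1296/625 ≈ 2.0736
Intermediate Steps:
B(y) = -1/y - y/5 (B(y) = y*(-⅕) - 1/y = -y/5 - 1/y = -1/y - y/5)
B(-1)⁴ = (-1/(-1) - ⅕*(-1))⁴ = (-1*(-1) + ⅕)⁴ = (1 + ⅕)⁴ = (6/5)⁴ = 1296/625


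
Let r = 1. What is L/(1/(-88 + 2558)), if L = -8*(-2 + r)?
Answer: 19760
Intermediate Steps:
L = 8 (L = -8*(-2 + 1) = -8*(-1) = 8)
L/(1/(-88 + 2558)) = 8/(1/(-88 + 2558)) = 8/(1/2470) = 8*2470 = 19760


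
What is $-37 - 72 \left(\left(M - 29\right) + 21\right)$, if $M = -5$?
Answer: $899$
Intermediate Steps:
$-37 - 72 \left(\left(M - 29\right) + 21\right) = -37 - 72 \left(\left(-5 - 29\right) + 21\right) = -37 - 72 \left(-34 + 21\right) = -37 - -936 = -37 + 936 = 899$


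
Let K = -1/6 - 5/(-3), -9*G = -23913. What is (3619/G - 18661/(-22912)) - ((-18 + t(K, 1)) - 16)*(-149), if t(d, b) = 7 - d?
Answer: -258382461051/60877184 ≈ -4244.3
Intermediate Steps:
G = 2657 (G = -1/9*(-23913) = 2657)
K = 3/2 (K = -1*1/6 - 5*(-1/3) = -1/6 + 5/3 = 3/2 ≈ 1.5000)
(3619/G - 18661/(-22912)) - ((-18 + t(K, 1)) - 16)*(-149) = (3619/2657 - 18661/(-22912)) - ((-18 + (7 - 1*3/2)) - 16)*(-149) = (3619*(1/2657) - 18661*(-1/22912)) - ((-18 + (7 - 3/2)) - 16)*(-149) = (3619/2657 + 18661/22912) - ((-18 + 11/2) - 16)*(-149) = 132500805/60877184 - (-25/2 - 16)*(-149) = 132500805/60877184 - (-57)*(-149)/2 = 132500805/60877184 - 1*8493/2 = 132500805/60877184 - 8493/2 = -258382461051/60877184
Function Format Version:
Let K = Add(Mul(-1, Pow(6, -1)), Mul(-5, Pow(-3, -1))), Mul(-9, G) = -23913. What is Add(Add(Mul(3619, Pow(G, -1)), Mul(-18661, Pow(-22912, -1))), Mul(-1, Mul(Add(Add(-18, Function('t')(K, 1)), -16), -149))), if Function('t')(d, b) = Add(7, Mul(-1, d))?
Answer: Rational(-258382461051, 60877184) ≈ -4244.3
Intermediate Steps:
G = 2657 (G = Mul(Rational(-1, 9), -23913) = 2657)
K = Rational(3, 2) (K = Add(Mul(-1, Rational(1, 6)), Mul(-5, Rational(-1, 3))) = Add(Rational(-1, 6), Rational(5, 3)) = Rational(3, 2) ≈ 1.5000)
Add(Add(Mul(3619, Pow(G, -1)), Mul(-18661, Pow(-22912, -1))), Mul(-1, Mul(Add(Add(-18, Function('t')(K, 1)), -16), -149))) = Add(Add(Mul(3619, Pow(2657, -1)), Mul(-18661, Pow(-22912, -1))), Mul(-1, Mul(Add(Add(-18, Add(7, Mul(-1, Rational(3, 2)))), -16), -149))) = Add(Add(Mul(3619, Rational(1, 2657)), Mul(-18661, Rational(-1, 22912))), Mul(-1, Mul(Add(Add(-18, Add(7, Rational(-3, 2))), -16), -149))) = Add(Add(Rational(3619, 2657), Rational(18661, 22912)), Mul(-1, Mul(Add(Add(-18, Rational(11, 2)), -16), -149))) = Add(Rational(132500805, 60877184), Mul(-1, Mul(Add(Rational(-25, 2), -16), -149))) = Add(Rational(132500805, 60877184), Mul(-1, Mul(Rational(-57, 2), -149))) = Add(Rational(132500805, 60877184), Mul(-1, Rational(8493, 2))) = Add(Rational(132500805, 60877184), Rational(-8493, 2)) = Rational(-258382461051, 60877184)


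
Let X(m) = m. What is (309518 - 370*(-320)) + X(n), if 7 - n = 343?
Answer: 427582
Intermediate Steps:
n = -336 (n = 7 - 1*343 = 7 - 343 = -336)
(309518 - 370*(-320)) + X(n) = (309518 - 370*(-320)) - 336 = (309518 + 118400) - 336 = 427918 - 336 = 427582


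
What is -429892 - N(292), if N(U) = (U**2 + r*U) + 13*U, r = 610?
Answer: -697072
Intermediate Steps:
N(U) = U**2 + 623*U (N(U) = (U**2 + 610*U) + 13*U = U**2 + 623*U)
-429892 - N(292) = -429892 - 292*(623 + 292) = -429892 - 292*915 = -429892 - 1*267180 = -429892 - 267180 = -697072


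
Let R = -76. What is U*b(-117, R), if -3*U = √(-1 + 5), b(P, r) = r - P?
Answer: -82/3 ≈ -27.333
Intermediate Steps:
U = -⅔ (U = -√(-1 + 5)/3 = -√4/3 = -⅓*2 = -⅔ ≈ -0.66667)
U*b(-117, R) = -2*(-76 - 1*(-117))/3 = -2*(-76 + 117)/3 = -⅔*41 = -82/3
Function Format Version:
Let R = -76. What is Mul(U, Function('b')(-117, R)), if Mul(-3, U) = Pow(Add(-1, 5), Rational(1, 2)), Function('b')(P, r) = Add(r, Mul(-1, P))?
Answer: Rational(-82, 3) ≈ -27.333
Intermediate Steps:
U = Rational(-2, 3) (U = Mul(Rational(-1, 3), Pow(Add(-1, 5), Rational(1, 2))) = Mul(Rational(-1, 3), Pow(4, Rational(1, 2))) = Mul(Rational(-1, 3), 2) = Rational(-2, 3) ≈ -0.66667)
Mul(U, Function('b')(-117, R)) = Mul(Rational(-2, 3), Add(-76, Mul(-1, -117))) = Mul(Rational(-2, 3), Add(-76, 117)) = Mul(Rational(-2, 3), 41) = Rational(-82, 3)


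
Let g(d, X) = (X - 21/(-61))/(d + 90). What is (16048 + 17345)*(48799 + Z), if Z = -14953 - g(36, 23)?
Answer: 1447803226046/1281 ≈ 1.1302e+9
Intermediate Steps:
g(d, X) = (21/61 + X)/(90 + d) (g(d, X) = (X - 21*(-1/61))/(90 + d) = (X + 21/61)/(90 + d) = (21/61 + X)/(90 + d))
Z = -57465091/3843 (Z = -14953 - (21/61 + 23)/(90 + 36) = -14953 - 1424/(126*61) = -14953 - 1*712/3843 = -14953 - 712/3843 = -57465091/3843 ≈ -14953.)
(16048 + 17345)*(48799 + Z) = (16048 + 17345)*(48799 - 57465091/3843) = 33393*(130069466/3843) = 1447803226046/1281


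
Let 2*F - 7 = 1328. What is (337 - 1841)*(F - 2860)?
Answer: 3297520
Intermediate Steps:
F = 1335/2 (F = 7/2 + (½)*1328 = 7/2 + 664 = 1335/2 ≈ 667.50)
(337 - 1841)*(F - 2860) = (337 - 1841)*(1335/2 - 2860) = -1504*(-4385/2) = 3297520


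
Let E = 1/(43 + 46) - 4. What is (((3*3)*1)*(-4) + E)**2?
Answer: 12666481/7921 ≈ 1599.1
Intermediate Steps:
E = -355/89 (E = 1/89 - 4 = -355/89 ≈ -3.9888)
(((3*3)*1)*(-4) + E)**2 = (((3*3)*1)*(-4) - 355/89)**2 = ((9*1)*(-4) - 355/89)**2 = (9*(-4) - 355/89)**2 = (-36 - 355/89)**2 = (-3559/89)**2 = 12666481/7921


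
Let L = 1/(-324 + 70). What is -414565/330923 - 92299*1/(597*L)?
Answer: 7757893446853/197561031 ≈ 39268.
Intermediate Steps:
L = -1/254 (L = 1/(-254) = -1/254 ≈ -0.0039370)
-414565/330923 - 92299*1/(597*L) = -414565/330923 - 92299/(597*(-1/254)) = -414565*1/330923 - 92299/(-597/254) = -414565/330923 - 92299*(-254/597) = -414565/330923 + 23443946/597 = 7757893446853/197561031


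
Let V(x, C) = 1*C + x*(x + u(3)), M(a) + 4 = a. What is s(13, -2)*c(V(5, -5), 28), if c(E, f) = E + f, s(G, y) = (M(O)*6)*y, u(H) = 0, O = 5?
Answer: -576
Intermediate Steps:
M(a) = -4 + a
s(G, y) = 6*y (s(G, y) = ((-4 + 5)*6)*y = (1*6)*y = 6*y)
V(x, C) = C + x² (V(x, C) = 1*C + x*(x + 0) = C + x*x = C + x²)
s(13, -2)*c(V(5, -5), 28) = (6*(-2))*((-5 + 5²) + 28) = -12*((-5 + 25) + 28) = -12*(20 + 28) = -12*48 = -576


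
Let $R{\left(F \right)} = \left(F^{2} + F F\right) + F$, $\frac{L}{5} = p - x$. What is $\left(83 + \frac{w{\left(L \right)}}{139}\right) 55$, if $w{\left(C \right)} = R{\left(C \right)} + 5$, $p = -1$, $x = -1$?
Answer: $\frac{634810}{139} \approx 4567.0$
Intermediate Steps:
$L = 0$ ($L = 5 \left(-1 - -1\right) = 5 \left(-1 + 1\right) = 5 \cdot 0 = 0$)
$R{\left(F \right)} = F + 2 F^{2}$ ($R{\left(F \right)} = \left(F^{2} + F^{2}\right) + F = 2 F^{2} + F = F + 2 F^{2}$)
$w{\left(C \right)} = 5 + C \left(1 + 2 C\right)$ ($w{\left(C \right)} = C \left(1 + 2 C\right) + 5 = 5 + C \left(1 + 2 C\right)$)
$\left(83 + \frac{w{\left(L \right)}}{139}\right) 55 = \left(83 + \frac{5 + 0 \left(1 + 2 \cdot 0\right)}{139}\right) 55 = \left(83 + \left(5 + 0 \left(1 + 0\right)\right) \frac{1}{139}\right) 55 = \left(83 + \left(5 + 0 \cdot 1\right) \frac{1}{139}\right) 55 = \left(83 + \left(5 + 0\right) \frac{1}{139}\right) 55 = \left(83 + 5 \cdot \frac{1}{139}\right) 55 = \left(83 + \frac{5}{139}\right) 55 = \frac{11542}{139} \cdot 55 = \frac{634810}{139}$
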